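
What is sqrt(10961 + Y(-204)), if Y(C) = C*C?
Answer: 7*sqrt(1073) ≈ 229.30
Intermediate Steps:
Y(C) = C**2
sqrt(10961 + Y(-204)) = sqrt(10961 + (-204)**2) = sqrt(10961 + 41616) = sqrt(52577) = 7*sqrt(1073)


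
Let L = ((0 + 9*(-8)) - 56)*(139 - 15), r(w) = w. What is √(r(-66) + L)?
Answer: I*√15938 ≈ 126.25*I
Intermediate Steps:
L = -15872 (L = ((0 - 72) - 56)*124 = (-72 - 56)*124 = -128*124 = -15872)
√(r(-66) + L) = √(-66 - 15872) = √(-15938) = I*√15938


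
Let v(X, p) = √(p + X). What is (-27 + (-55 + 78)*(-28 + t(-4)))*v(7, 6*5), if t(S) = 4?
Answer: -579*√37 ≈ -3521.9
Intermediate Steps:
v(X, p) = √(X + p)
(-27 + (-55 + 78)*(-28 + t(-4)))*v(7, 6*5) = (-27 + (-55 + 78)*(-28 + 4))*√(7 + 6*5) = (-27 + 23*(-24))*√(7 + 30) = (-27 - 552)*√37 = -579*√37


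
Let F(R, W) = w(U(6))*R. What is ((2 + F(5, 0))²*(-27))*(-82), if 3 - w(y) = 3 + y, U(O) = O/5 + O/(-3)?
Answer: 79704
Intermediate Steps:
U(O) = -2*O/15 (U(O) = O*(⅕) + O*(-⅓) = O/5 - O/3 = -2*O/15)
w(y) = -y (w(y) = 3 - (3 + y) = 3 + (-3 - y) = -y)
F(R, W) = 4*R/5 (F(R, W) = (-(-2)*6/15)*R = (-1*(-⅘))*R = 4*R/5)
((2 + F(5, 0))²*(-27))*(-82) = ((2 + (⅘)*5)²*(-27))*(-82) = ((2 + 4)²*(-27))*(-82) = (6²*(-27))*(-82) = (36*(-27))*(-82) = -972*(-82) = 79704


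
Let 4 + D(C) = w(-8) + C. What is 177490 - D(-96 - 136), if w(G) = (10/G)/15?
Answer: 2132713/12 ≈ 1.7773e+5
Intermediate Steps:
w(G) = 2/(3*G) (w(G) = (10/G)*(1/15) = 2/(3*G))
D(C) = -49/12 + C (D(C) = -4 + ((2/3)/(-8) + C) = -4 + ((2/3)*(-1/8) + C) = -4 + (-1/12 + C) = -49/12 + C)
177490 - D(-96 - 136) = 177490 - (-49/12 + (-96 - 136)) = 177490 - (-49/12 - 232) = 177490 - 1*(-2833/12) = 177490 + 2833/12 = 2132713/12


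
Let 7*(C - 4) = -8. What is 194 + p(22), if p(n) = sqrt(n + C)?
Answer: 194 + sqrt(1218)/7 ≈ 198.99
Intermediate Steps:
C = 20/7 (C = 4 + (1/7)*(-8) = 4 - 8/7 = 20/7 ≈ 2.8571)
p(n) = sqrt(20/7 + n) (p(n) = sqrt(n + 20/7) = sqrt(20/7 + n))
194 + p(22) = 194 + sqrt(140 + 49*22)/7 = 194 + sqrt(140 + 1078)/7 = 194 + sqrt(1218)/7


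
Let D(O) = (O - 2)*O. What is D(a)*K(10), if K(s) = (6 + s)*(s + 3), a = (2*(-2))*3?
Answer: 34944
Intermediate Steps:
a = -12 (a = -4*3 = -12)
D(O) = O*(-2 + O) (D(O) = (-2 + O)*O = O*(-2 + O))
K(s) = (3 + s)*(6 + s) (K(s) = (6 + s)*(3 + s) = (3 + s)*(6 + s))
D(a)*K(10) = (-12*(-2 - 12))*(18 + 10**2 + 9*10) = (-12*(-14))*(18 + 100 + 90) = 168*208 = 34944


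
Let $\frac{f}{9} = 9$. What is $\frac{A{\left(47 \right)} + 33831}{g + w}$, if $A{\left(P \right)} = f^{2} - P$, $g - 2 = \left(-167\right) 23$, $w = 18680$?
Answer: $\frac{40345}{14841} \approx 2.7185$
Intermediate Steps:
$f = 81$ ($f = 9 \cdot 9 = 81$)
$g = -3839$ ($g = 2 - 3841 = -3839$)
$A{\left(P \right)} = 6561 - P$ ($A{\left(P \right)} = 81^{2} - P = 6561 - P$)
$\frac{A{\left(47 \right)} + 33831}{g + w} = \frac{\left(6561 - 47\right) + 33831}{-3839 + 18680} = \frac{\left(6561 - 47\right) + 33831}{14841} = \left(6514 + 33831\right) \frac{1}{14841} = 40345 \cdot \frac{1}{14841} = \frac{40345}{14841}$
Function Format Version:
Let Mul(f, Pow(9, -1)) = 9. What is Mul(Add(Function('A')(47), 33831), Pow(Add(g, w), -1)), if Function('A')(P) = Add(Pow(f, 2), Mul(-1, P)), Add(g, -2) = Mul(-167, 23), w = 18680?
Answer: Rational(40345, 14841) ≈ 2.7185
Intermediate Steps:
f = 81 (f = Mul(9, 9) = 81)
g = -3839 (g = Add(2, Mul(-167, 23)) = Add(2, -3841) = -3839)
Function('A')(P) = Add(6561, Mul(-1, P)) (Function('A')(P) = Add(Pow(81, 2), Mul(-1, P)) = Add(6561, Mul(-1, P)))
Mul(Add(Function('A')(47), 33831), Pow(Add(g, w), -1)) = Mul(Add(Add(6561, Mul(-1, 47)), 33831), Pow(Add(-3839, 18680), -1)) = Mul(Add(Add(6561, -47), 33831), Pow(14841, -1)) = Mul(Add(6514, 33831), Rational(1, 14841)) = Mul(40345, Rational(1, 14841)) = Rational(40345, 14841)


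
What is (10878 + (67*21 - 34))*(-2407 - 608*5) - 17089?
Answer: -66748286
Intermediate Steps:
(10878 + (67*21 - 34))*(-2407 - 608*5) - 17089 = (10878 + (1407 - 34))*(-2407 - 3040) - 17089 = (10878 + 1373)*(-5447) - 17089 = 12251*(-5447) - 17089 = -66731197 - 17089 = -66748286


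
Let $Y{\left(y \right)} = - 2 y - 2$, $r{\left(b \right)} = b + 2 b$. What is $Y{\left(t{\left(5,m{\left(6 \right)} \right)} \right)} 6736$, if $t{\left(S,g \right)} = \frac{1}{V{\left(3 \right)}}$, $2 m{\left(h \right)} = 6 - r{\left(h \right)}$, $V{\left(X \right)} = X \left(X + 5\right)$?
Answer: $- \frac{42100}{3} \approx -14033.0$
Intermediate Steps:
$r{\left(b \right)} = 3 b$
$V{\left(X \right)} = X \left(5 + X\right)$
$m{\left(h \right)} = 3 - \frac{3 h}{2}$ ($m{\left(h \right)} = \frac{6 - 3 h}{2} = 3 - \frac{3 h}{2}$)
$t{\left(S,g \right)} = \frac{1}{24}$ ($t{\left(S,g \right)} = \frac{1}{3 \left(5 + 3\right)} = \frac{1}{3 \cdot 8} = \frac{1}{24}$)
$Y{\left(y \right)} = -2 - 2 y$
$Y{\left(t{\left(5,m{\left(6 \right)} \right)} \right)} 6736 = \left(-2 - \frac{1}{12}\right) 6736 = \left(- \frac{25}{12}\right) 6736 = - \frac{42100}{3}$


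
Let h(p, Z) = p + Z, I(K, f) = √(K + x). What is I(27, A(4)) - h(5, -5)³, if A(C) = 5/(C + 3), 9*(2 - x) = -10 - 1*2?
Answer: √273/3 ≈ 5.5076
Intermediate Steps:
x = 10/3 (x = 2 - (-10 - 1*2)/9 = 2 - (-10 - 2)/9 = 2 - ⅑*(-12) = 2 + 4/3 = 10/3 ≈ 3.3333)
A(C) = 5/(3 + C)
I(K, f) = √(10/3 + K) (I(K, f) = √(K + 10/3) = √(10/3 + K))
h(p, Z) = Z + p
I(27, A(4)) - h(5, -5)³ = √(30 + 9*27)/3 - (-5 + 5)³ = √(30 + 243)/3 - 1*0³ = √273/3 - 1*0 = √273/3 + 0 = √273/3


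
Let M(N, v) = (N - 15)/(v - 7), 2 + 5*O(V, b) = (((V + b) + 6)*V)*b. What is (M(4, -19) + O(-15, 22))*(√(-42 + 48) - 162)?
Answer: 9034497/65 - 111537*√6/130 ≈ 1.3689e+5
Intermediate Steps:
O(V, b) = -⅖ + V*b*(6 + V + b)/5 (O(V, b) = -⅖ + ((((V + b) + 6)*V)*b)/5 = -⅖ + (((6 + V + b)*V)*b)/5 = -⅖ + ((V*(6 + V + b))*b)/5 = -⅖ + (V*b*(6 + V + b))/5 = -⅖ + V*b*(6 + V + b)/5)
M(N, v) = (-15 + N)/(-7 + v)
(M(4, -19) + O(-15, 22))*(√(-42 + 48) - 162) = ((-15 + 4)/(-7 - 19) + (-⅖ + (⅕)*(-15)*22² + (⅕)*22*(-15)² + (6/5)*(-15)*22))*(√(-42 + 48) - 162) = (-11/(-26) + (-⅖ + (⅕)*(-15)*484 + (⅕)*22*225 - 396))*(√6 - 162) = (-1/26*(-11) + (-⅖ - 1452 + 990 - 396))*(-162 + √6) = (11/26 - 4292/5)*(-162 + √6) = -111537*(-162 + √6)/130 = 9034497/65 - 111537*√6/130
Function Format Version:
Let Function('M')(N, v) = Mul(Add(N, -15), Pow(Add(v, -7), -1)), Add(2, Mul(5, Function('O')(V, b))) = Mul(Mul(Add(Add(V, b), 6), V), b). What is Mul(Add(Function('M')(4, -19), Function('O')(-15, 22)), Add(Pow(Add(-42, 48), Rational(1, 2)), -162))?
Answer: Add(Rational(9034497, 65), Mul(Rational(-111537, 130), Pow(6, Rational(1, 2)))) ≈ 1.3689e+5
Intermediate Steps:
Function('O')(V, b) = Add(Rational(-2, 5), Mul(Rational(1, 5), V, b, Add(6, V, b))) (Function('O')(V, b) = Add(Rational(-2, 5), Mul(Rational(1, 5), Mul(Mul(Add(Add(V, b), 6), V), b))) = Add(Rational(-2, 5), Mul(Rational(1, 5), Mul(Mul(Add(6, V, b), V), b))) = Add(Rational(-2, 5), Mul(Rational(1, 5), Mul(Mul(V, Add(6, V, b)), b))) = Add(Rational(-2, 5), Mul(Rational(1, 5), Mul(V, b, Add(6, V, b)))) = Add(Rational(-2, 5), Mul(Rational(1, 5), V, b, Add(6, V, b))))
Function('M')(N, v) = Mul(Pow(Add(-7, v), -1), Add(-15, N)) (Function('M')(N, v) = Mul(Add(-15, N), Pow(Add(-7, v), -1)) = Mul(Pow(Add(-7, v), -1), Add(-15, N)))
Mul(Add(Function('M')(4, -19), Function('O')(-15, 22)), Add(Pow(Add(-42, 48), Rational(1, 2)), -162)) = Mul(Add(Mul(Pow(Add(-7, -19), -1), Add(-15, 4)), Add(Rational(-2, 5), Mul(Rational(1, 5), -15, Pow(22, 2)), Mul(Rational(1, 5), 22, Pow(-15, 2)), Mul(Rational(6, 5), -15, 22))), Add(Pow(Add(-42, 48), Rational(1, 2)), -162)) = Mul(Add(Mul(Pow(-26, -1), -11), Add(Rational(-2, 5), Mul(Rational(1, 5), -15, 484), Mul(Rational(1, 5), 22, 225), -396)), Add(Pow(6, Rational(1, 2)), -162)) = Mul(Add(Mul(Rational(-1, 26), -11), Add(Rational(-2, 5), -1452, 990, -396)), Add(-162, Pow(6, Rational(1, 2)))) = Mul(Add(Rational(11, 26), Rational(-4292, 5)), Add(-162, Pow(6, Rational(1, 2)))) = Mul(Rational(-111537, 130), Add(-162, Pow(6, Rational(1, 2)))) = Add(Rational(9034497, 65), Mul(Rational(-111537, 130), Pow(6, Rational(1, 2))))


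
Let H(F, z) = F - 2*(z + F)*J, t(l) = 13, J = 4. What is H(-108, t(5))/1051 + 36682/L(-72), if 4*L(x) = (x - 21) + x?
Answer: -154103548/173415 ≈ -888.64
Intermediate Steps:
H(F, z) = -8*z - 7*F (H(F, z) = F - 2*(z + F)*4 = F - 2*(F + z)*4 = F - 2*(4*F + 4*z) = F + (-8*F - 8*z) = -8*z - 7*F)
L(x) = -21/4 + x/2 (L(x) = ((x - 21) + x)/4 = ((-21 + x) + x)/4 = (-21 + 2*x)/4 = -21/4 + x/2)
H(-108, t(5))/1051 + 36682/L(-72) = (-8*13 - 7*(-108))/1051 + 36682/(-21/4 + (½)*(-72)) = (-104 + 756)*(1/1051) + 36682/(-21/4 - 36) = 652*(1/1051) + 36682/(-165/4) = 652/1051 + 36682*(-4/165) = 652/1051 - 146728/165 = -154103548/173415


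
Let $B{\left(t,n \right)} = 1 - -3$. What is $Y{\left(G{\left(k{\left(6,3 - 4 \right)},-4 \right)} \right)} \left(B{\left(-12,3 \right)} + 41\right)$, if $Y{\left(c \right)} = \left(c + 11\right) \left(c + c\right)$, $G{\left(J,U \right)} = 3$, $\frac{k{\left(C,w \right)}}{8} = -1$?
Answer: $3780$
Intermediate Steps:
$k{\left(C,w \right)} = -8$ ($k{\left(C,w \right)} = 8 \left(-1\right) = -8$)
$Y{\left(c \right)} = 2 c \left(11 + c\right)$ ($Y{\left(c \right)} = \left(11 + c\right) 2 c = 2 c \left(11 + c\right)$)
$B{\left(t,n \right)} = 4$ ($B{\left(t,n \right)} = 1 + 3 = 4$)
$Y{\left(G{\left(k{\left(6,3 - 4 \right)},-4 \right)} \right)} \left(B{\left(-12,3 \right)} + 41\right) = 2 \cdot 3 \left(11 + 3\right) \left(4 + 41\right) = 2 \cdot 3 \cdot 14 \cdot 45 = 84 \cdot 45 = 3780$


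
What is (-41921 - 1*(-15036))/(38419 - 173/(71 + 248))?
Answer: -8576315/12255488 ≈ -0.69979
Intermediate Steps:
(-41921 - 1*(-15036))/(38419 - 173/(71 + 248)) = (-41921 + 15036)/(38419 - 173/319) = -26885/(38419 - 173*1/319) = -26885/(38419 - 173/319) = -26885/12255488/319 = -26885*319/12255488 = -8576315/12255488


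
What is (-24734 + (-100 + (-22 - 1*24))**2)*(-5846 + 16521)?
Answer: -36487150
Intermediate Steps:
(-24734 + (-100 + (-22 - 1*24))**2)*(-5846 + 16521) = (-24734 + (-100 + (-22 - 24))**2)*10675 = (-24734 + (-100 - 46)**2)*10675 = (-24734 + (-146)**2)*10675 = (-24734 + 21316)*10675 = -3418*10675 = -36487150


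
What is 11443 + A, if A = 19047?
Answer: 30490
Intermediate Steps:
11443 + A = 11443 + 19047 = 30490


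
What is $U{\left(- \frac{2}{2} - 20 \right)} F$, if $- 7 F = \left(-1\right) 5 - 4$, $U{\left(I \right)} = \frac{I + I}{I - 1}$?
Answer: $\frac{27}{11} \approx 2.4545$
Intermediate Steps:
$U{\left(I \right)} = \frac{2 I}{-1 + I}$
$F = \frac{9}{7}$ ($F = - \frac{\left(-1\right) 5 - 4}{7} = - \frac{-5 - 4}{7} = \left(- \frac{1}{7}\right) \left(-9\right) = \frac{9}{7} \approx 1.2857$)
$U{\left(- \frac{2}{2} - 20 \right)} F = \frac{2 \left(- \frac{2}{2} - 20\right)}{-1 - \left(20 + \frac{2}{2}\right)} \frac{9}{7} = \frac{2 \left(\left(-2\right) \frac{1}{2} - 20\right)}{-1 - 21} \cdot \frac{9}{7} = \frac{2 \left(-1 - 20\right)}{-1 - 21} \cdot \frac{9}{7} = 2 \left(-21\right) \frac{1}{-1 - 21} \cdot \frac{9}{7} = 2 \left(-21\right) \frac{1}{-22} \cdot \frac{9}{7} = 2 \left(-21\right) \left(- \frac{1}{22}\right) \frac{9}{7} = \frac{21}{11} \cdot \frac{9}{7} = \frac{27}{11}$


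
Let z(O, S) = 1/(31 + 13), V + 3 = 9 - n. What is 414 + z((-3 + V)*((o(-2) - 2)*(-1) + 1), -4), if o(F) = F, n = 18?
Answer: 18217/44 ≈ 414.02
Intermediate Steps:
V = -12 (V = -3 + (9 - 1*18) = -3 + (9 - 18) = -3 - 9 = -12)
z(O, S) = 1/44
414 + z((-3 + V)*((o(-2) - 2)*(-1) + 1), -4) = 414 + 1/44 = 18217/44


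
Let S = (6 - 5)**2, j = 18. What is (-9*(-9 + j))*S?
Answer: -81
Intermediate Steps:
S = 1 (S = 1**2 = 1)
(-9*(-9 + j))*S = -9*(-9 + 18)*1 = -9*9*1 = -81*1 = -81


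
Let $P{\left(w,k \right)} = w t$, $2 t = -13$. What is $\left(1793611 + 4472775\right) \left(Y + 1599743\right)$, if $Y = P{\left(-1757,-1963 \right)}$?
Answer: $10096172400111$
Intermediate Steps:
$t = - \frac{13}{2}$ ($t = \frac{1}{2} \left(-13\right) = - \frac{13}{2} \approx -6.5$)
$P{\left(w,k \right)} = - \frac{13 w}{2}$ ($P{\left(w,k \right)} = w \left(- \frac{13}{2}\right) = - \frac{13 w}{2}$)
$Y = \frac{22841}{2}$ ($Y = \left(- \frac{13}{2}\right) \left(-1757\right) = \frac{22841}{2} \approx 11421.0$)
$\left(1793611 + 4472775\right) \left(Y + 1599743\right) = \left(1793611 + 4472775\right) \left(\frac{22841}{2} + 1599743\right) = 6266386 \cdot \frac{3222327}{2} = 10096172400111$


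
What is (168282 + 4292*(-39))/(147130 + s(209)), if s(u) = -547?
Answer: 298/48861 ≈ 0.0060989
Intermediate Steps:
(168282 + 4292*(-39))/(147130 + s(209)) = (168282 + 4292*(-39))/(147130 - 547) = (168282 - 167388)/146583 = 894*(1/146583) = 298/48861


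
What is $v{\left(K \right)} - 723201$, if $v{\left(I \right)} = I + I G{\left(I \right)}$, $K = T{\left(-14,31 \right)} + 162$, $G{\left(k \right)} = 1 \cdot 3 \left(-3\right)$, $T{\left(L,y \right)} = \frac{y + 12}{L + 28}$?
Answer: $- \frac{5071651}{7} \approx -7.2452 \cdot 10^{5}$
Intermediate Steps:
$T{\left(L,y \right)} = \frac{12 + y}{28 + L}$
$G{\left(k \right)} = -9$ ($G{\left(k \right)} = 3 \left(-3\right) = -9$)
$K = \frac{2311}{14}$ ($K = \frac{12 + 31}{28 - 14} + 162 = \frac{1}{14} \cdot 43 + 162 = \frac{43}{14} + 162 = \frac{2311}{14} \approx 165.07$)
$v{\left(I \right)} = - 8 I$ ($v{\left(I \right)} = I + I \left(-9\right) = I - 9 I = - 8 I$)
$v{\left(K \right)} - 723201 = \left(-8\right) \frac{2311}{14} - 723201 = - \frac{9244}{7} - 723201 = - \frac{5071651}{7}$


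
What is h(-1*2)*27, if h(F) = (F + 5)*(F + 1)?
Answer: -81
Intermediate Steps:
h(F) = (1 + F)*(5 + F) (h(F) = (5 + F)*(1 + F) = (1 + F)*(5 + F))
h(-1*2)*27 = (5 + (-1*2)**2 + 6*(-1*2))*27 = (5 + (-2)**2 + 6*(-2))*27 = (5 + 4 - 12)*27 = -3*27 = -81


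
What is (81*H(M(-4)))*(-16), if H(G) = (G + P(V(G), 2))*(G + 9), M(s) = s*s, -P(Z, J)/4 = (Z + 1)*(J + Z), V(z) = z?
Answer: 39139200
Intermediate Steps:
P(Z, J) = -4*(1 + Z)*(J + Z) (P(Z, J) = -4*(Z + 1)*(J + Z) = -4*(1 + Z)*(J + Z))
M(s) = s²
H(G) = (9 + G)*(-8 - 11*G - 4*G²) (H(G) = (G + (-4*2 - 4*G - 4*G² - 4*2*G))*(G + 9) = (G + (-8 - 4*G - 4*G² - 8*G))*(9 + G) = (G + (-8 - 12*G - 4*G²))*(9 + G) = (-8 - 11*G - 4*G²)*(9 + G) = (9 + G)*(-8 - 11*G - 4*G²))
(81*H(M(-4)))*(-16) = (81*(-72 - 107*(-4)² - 47*((-4)²)² - 4*((-4)²)³))*(-16) = (81*(-72 - 107*16 - 47*16² - 4*16³))*(-16) = (81*(-72 - 1712 - 47*256 - 4*4096))*(-16) = (81*(-72 - 1712 - 12032 - 16384))*(-16) = (81*(-30200))*(-16) = -2446200*(-16) = 39139200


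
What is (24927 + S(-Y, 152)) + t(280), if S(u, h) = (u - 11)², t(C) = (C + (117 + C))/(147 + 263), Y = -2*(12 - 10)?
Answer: 10240837/410 ≈ 24978.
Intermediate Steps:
Y = -4 (Y = -2*2 = -4)
t(C) = 117/410 + C/205 (t(C) = (117 + 2*C)/410 = (117 + 2*C)*(1/410) = 117/410 + C/205)
S(u, h) = (-11 + u)²
(24927 + S(-Y, 152)) + t(280) = (24927 + (-11 - 1*(-4))²) + (117/410 + (1/205)*280) = (24927 + (-11 + 4)²) + (117/410 + 56/41) = (24927 + (-7)²) + 677/410 = (24927 + 49) + 677/410 = 24976 + 677/410 = 10240837/410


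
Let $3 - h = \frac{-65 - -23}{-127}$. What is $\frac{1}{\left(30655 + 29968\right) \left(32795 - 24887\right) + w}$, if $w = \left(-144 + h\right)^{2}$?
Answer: $\frac{16129}{7732672572837} \approx 2.0858 \cdot 10^{-9}$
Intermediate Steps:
$h = \frac{339}{127}$ ($h = 3 - \frac{-65 - -23}{-127} = 3 - \left(-65 + 23\right) \left(- \frac{1}{127}\right) = 3 - \left(-42\right) \left(- \frac{1}{127}\right) = 3 - \frac{42}{127} = \frac{339}{127} \approx 2.6693$)
$w = \frac{322166601}{16129}$ ($w = \left(-144 + \frac{339}{127}\right)^{2} = \left(- \frac{17949}{127}\right)^{2} = \frac{322166601}{16129} \approx 19974.0$)
$\frac{1}{\left(30655 + 29968\right) \left(32795 - 24887\right) + w} = \frac{1}{\left(30655 + 29968\right) \left(32795 - 24887\right) + \frac{322166601}{16129}} = \frac{1}{60623 \cdot 7908 + \frac{322166601}{16129}} = \frac{1}{479406684 + \frac{322166601}{16129}} = \frac{1}{\frac{7732672572837}{16129}} = \frac{16129}{7732672572837}$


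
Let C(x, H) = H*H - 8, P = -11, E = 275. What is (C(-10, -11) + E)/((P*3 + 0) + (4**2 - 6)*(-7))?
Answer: -388/103 ≈ -3.7670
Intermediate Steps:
C(x, H) = -8 + H**2 (C(x, H) = H**2 - 8 = -8 + H**2)
(C(-10, -11) + E)/((P*3 + 0) + (4**2 - 6)*(-7)) = ((-8 + (-11)**2) + 275)/((-11*3 + 0) + (4**2 - 6)*(-7)) = ((-8 + 121) + 275)/((-33 + 0) + (16 - 6)*(-7)) = (113 + 275)/(-33 + 10*(-7)) = 388/(-33 - 70) = 388/(-103) = 388*(-1/103) = -388/103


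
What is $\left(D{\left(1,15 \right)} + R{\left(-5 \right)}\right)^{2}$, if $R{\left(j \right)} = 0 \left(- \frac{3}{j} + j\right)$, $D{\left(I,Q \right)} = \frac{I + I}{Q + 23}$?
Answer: $\frac{1}{361} \approx 0.0027701$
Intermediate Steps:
$D{\left(I,Q \right)} = \frac{2 I}{23 + Q}$
$R{\left(j \right)} = 0$ ($R{\left(j \right)} = 0 \left(j - \frac{3}{j}\right) = 0$)
$\left(D{\left(1,15 \right)} + R{\left(-5 \right)}\right)^{2} = \left(2 \cdot 1 \frac{1}{23 + 15} + 0\right)^{2} = \left(2 \cdot 1 \cdot \frac{1}{38} + 0\right)^{2} = \left(\frac{1}{19} + 0\right)^{2} = \left(\frac{1}{19}\right)^{2} = \frac{1}{361}$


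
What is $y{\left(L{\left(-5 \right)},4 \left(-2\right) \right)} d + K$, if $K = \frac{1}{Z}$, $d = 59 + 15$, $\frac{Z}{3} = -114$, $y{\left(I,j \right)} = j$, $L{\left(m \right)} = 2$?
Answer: $- \frac{202465}{342} \approx -592.0$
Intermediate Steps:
$Z = -342$ ($Z = 3 \left(-114\right) = -342$)
$d = 74$
$K = - \frac{1}{342}$ ($K = \frac{1}{-342} = - \frac{1}{342} \approx -0.002924$)
$y{\left(L{\left(-5 \right)},4 \left(-2\right) \right)} d + K = 4 \left(-2\right) 74 - \frac{1}{342} = \left(-8\right) 74 - \frac{1}{342} = -592 - \frac{1}{342} = - \frac{202465}{342}$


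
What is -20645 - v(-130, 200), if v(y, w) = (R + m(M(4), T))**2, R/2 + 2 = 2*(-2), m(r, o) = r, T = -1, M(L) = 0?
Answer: -20789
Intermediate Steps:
R = -12 (R = -4 + 2*(2*(-2)) = -4 + 2*(-4) = -4 - 8 = -12)
v(y, w) = 144 (v(y, w) = (-12 + 0)**2 = (-12)**2 = 144)
-20645 - v(-130, 200) = -20645 - 1*144 = -20645 - 144 = -20789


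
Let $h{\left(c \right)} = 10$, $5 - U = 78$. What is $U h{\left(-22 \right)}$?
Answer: $-730$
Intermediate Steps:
$U = -73$ ($U = 5 - 78 = -73$)
$U h{\left(-22 \right)} = \left(-73\right) 10 = -730$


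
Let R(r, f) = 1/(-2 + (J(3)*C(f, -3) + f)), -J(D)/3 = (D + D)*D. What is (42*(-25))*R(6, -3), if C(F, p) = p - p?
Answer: 210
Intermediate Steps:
C(F, p) = 0
J(D) = -6*D**2 (J(D) = -3*(D + D)*D = -3*2*D*D = -6*D**2)
R(r, f) = 1/(-2 + f) (R(r, f) = 1/(-2 + (-6*3**2*0 + f)) = 1/(-2 + (-6*9*0 + f)) = 1/(-2 + (-54*0 + f)) = 1/(-2 + (0 + f)) = 1/(-2 + f))
(42*(-25))*R(6, -3) = (42*(-25))/(-2 - 3) = -1050/(-5) = -1050*(-1/5) = 210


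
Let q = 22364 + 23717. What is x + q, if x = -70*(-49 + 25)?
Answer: 47761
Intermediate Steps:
x = 1680 (x = -70*(-24) = 1680)
q = 46081
x + q = 1680 + 46081 = 47761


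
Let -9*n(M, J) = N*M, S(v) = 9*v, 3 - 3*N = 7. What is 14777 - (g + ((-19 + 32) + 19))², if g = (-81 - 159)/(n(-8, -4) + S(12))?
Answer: 7221502153/519841 ≈ 13892.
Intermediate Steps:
N = -4/3 (N = 1 - ⅓*7 = 1 - 7/3 = -4/3 ≈ -1.3333)
n(M, J) = 4*M/27 (n(M, J) = -(-4)*M/27 = 4*M/27)
g = -1620/721 (g = (-81 - 159)/((4/27)*(-8) + 9*12) = -240/(-32/27 + 108) = -240/2884/27 = -240*27/2884 = -1620/721 ≈ -2.2469)
14777 - (g + ((-19 + 32) + 19))² = 14777 - (-1620/721 + ((-19 + 32) + 19))² = 14777 - (-1620/721 + (13 + 19))² = 14777 - (-1620/721 + 32)² = 14777 - (21452/721)² = 14777 - 1*460188304/519841 = 14777 - 460188304/519841 = 7221502153/519841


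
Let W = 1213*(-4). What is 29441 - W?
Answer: 34293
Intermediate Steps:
W = -4852
29441 - W = 29441 - 1*(-4852) = 29441 + 4852 = 34293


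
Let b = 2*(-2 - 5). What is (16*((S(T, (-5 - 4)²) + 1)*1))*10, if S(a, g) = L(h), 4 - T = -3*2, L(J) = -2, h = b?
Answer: -160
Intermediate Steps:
b = -14 (b = 2*(-7) = -14)
h = -14
T = 10 (T = 4 - (-3)*2 = 4 - 1*(-6) = 4 + 6 = 10)
S(a, g) = -2
(16*((S(T, (-5 - 4)²) + 1)*1))*10 = (16*((-2 + 1)*1))*10 = (16*(-1*1))*10 = (16*(-1))*10 = -16*10 = -160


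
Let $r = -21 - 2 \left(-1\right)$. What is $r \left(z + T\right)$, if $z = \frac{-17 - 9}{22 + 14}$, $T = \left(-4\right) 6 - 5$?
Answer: $\frac{10165}{18} \approx 564.72$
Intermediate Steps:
$T = -29$ ($T = -24 - 5 = -29$)
$z = - \frac{13}{18}$ ($z = - \frac{26}{36} = \left(-26\right) \frac{1}{36} = - \frac{13}{18} \approx -0.72222$)
$r = -19$ ($r = -21 - -2 = -21 + 2 = -19$)
$r \left(z + T\right) = - 19 \left(- \frac{13}{18} - 29\right) = \left(-19\right) \left(- \frac{535}{18}\right) = \frac{10165}{18}$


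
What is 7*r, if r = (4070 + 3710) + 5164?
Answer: 90608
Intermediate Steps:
r = 12944 (r = 7780 + 5164 = 12944)
7*r = 7*12944 = 90608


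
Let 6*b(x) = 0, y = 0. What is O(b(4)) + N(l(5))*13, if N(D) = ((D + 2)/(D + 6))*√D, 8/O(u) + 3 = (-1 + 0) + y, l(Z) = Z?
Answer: -2 + 91*√5/11 ≈ 16.498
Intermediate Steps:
b(x) = 0 (b(x) = (⅙)*0 = 0)
O(u) = -2 (O(u) = 8/(-3 + ((-1 + 0) + 0)) = 8/(-3 + (-1 + 0)) = 8/(-3 - 1) = 8/(-4) = 8*(-¼) = -2)
N(D) = √D*(2 + D)/(6 + D) (N(D) = ((2 + D)/(6 + D))*√D = √D*(2 + D)/(6 + D))
O(b(4)) + N(l(5))*13 = -2 + (√5*(2 + 5)/(6 + 5))*13 = -2 + (√5*7/11)*13 = -2 + (√5*(1/11)*7)*13 = -2 + (7*√5/11)*13 = -2 + 91*√5/11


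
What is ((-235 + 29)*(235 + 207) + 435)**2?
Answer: 8211440689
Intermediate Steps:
((-235 + 29)*(235 + 207) + 435)**2 = (-206*442 + 435)**2 = (-91052 + 435)**2 = (-90617)**2 = 8211440689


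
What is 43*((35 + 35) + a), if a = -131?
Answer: -2623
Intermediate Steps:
43*((35 + 35) + a) = 43*((35 + 35) - 131) = 43*(70 - 131) = 43*(-61) = -2623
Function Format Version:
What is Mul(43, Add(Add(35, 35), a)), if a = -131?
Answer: -2623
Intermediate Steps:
Mul(43, Add(Add(35, 35), a)) = Mul(43, Add(Add(35, 35), -131)) = Mul(43, Add(70, -131)) = Mul(43, -61) = -2623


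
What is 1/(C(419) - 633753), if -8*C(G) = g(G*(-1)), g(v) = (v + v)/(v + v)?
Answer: -8/5070025 ≈ -1.5779e-6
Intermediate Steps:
g(v) = 1 (g(v) = (2*v)/((2*v)) = (2*v)*(1/(2*v)) = 1)
C(G) = -⅛ (C(G) = -⅛*1 = -⅛)
1/(C(419) - 633753) = 1/(-⅛ - 633753) = 1/(-5070025/8) = -8/5070025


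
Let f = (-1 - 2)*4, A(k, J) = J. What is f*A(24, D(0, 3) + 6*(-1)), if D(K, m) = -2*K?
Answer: 72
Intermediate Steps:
f = -12 (f = -3*4 = -12)
f*A(24, D(0, 3) + 6*(-1)) = -12*(-2*0 + 6*(-1)) = -12*(0 - 6) = -12*(-6) = 72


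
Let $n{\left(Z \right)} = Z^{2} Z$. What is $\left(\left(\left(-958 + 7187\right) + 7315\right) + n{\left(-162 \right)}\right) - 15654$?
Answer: $-4253638$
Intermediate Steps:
$n{\left(Z \right)} = Z^{3}$
$\left(\left(\left(-958 + 7187\right) + 7315\right) + n{\left(-162 \right)}\right) - 15654 = \left(\left(\left(-958 + 7187\right) + 7315\right) + \left(-162\right)^{3}\right) - 15654 = \left(\left(6229 + 7315\right) - 4251528\right) - 15654 = \left(13544 - 4251528\right) - 15654 = -4237984 - 15654 = -4253638$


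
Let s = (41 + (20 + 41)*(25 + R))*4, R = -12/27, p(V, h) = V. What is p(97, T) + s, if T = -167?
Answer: 56273/9 ≈ 6252.6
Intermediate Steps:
R = -4/9 (R = -12*1/27 = -4/9 ≈ -0.44444)
s = 55400/9 (s = (41 + (20 + 41)*(25 - 4/9))*4 = (41 + 61*(221/9))*4 = (41 + 13481/9)*4 = (13850/9)*4 = 55400/9 ≈ 6155.6)
p(97, T) + s = 97 + 55400/9 = 56273/9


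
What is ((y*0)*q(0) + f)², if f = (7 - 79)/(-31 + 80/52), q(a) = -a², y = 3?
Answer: 876096/146689 ≈ 5.9725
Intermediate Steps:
f = 936/383 (f = -72/(-31 + 80*(1/52)) = -72/(-31 + 20/13) = -72/(-383/13) = -72*(-13/383) = 936/383 ≈ 2.4439)
((y*0)*q(0) + f)² = ((3*0)*(-1*0²) + 936/383)² = (0*(-1*0) + 936/383)² = (0*0 + 936/383)² = (0 + 936/383)² = (936/383)² = 876096/146689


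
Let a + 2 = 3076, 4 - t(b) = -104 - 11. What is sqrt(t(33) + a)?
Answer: sqrt(3193) ≈ 56.507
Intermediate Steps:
t(b) = 119 (t(b) = 4 - (-104 - 11) = 4 - 1*(-115) = 4 + 115 = 119)
a = 3074 (a = -2 + 3076 = 3074)
sqrt(t(33) + a) = sqrt(119 + 3074) = sqrt(3193)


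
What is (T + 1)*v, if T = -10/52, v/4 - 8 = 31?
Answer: 126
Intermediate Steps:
v = 156 (v = 32 + 4*31 = 32 + 124 = 156)
T = -5/26 (T = -10*1/52 = -5/26 ≈ -0.19231)
(T + 1)*v = (-5/26 + 1)*156 = (21/26)*156 = 126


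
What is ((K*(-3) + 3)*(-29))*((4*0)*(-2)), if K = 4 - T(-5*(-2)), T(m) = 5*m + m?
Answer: 0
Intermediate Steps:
T(m) = 6*m
K = -56 (K = 4 - 6*(-5*(-2)) = 4 - 6*10 = 4 - 1*60 = 4 - 60 = -56)
((K*(-3) + 3)*(-29))*((4*0)*(-2)) = ((-56*(-3) + 3)*(-29))*((4*0)*(-2)) = ((168 + 3)*(-29))*(0*(-2)) = (171*(-29))*0 = -4959*0 = 0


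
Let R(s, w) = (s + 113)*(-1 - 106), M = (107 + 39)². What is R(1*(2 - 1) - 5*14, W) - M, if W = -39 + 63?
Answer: -26024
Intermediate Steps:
M = 21316 (M = 146² = 21316)
W = 24
R(s, w) = -12091 - 107*s (R(s, w) = (113 + s)*(-107) = -12091 - 107*s)
R(1*(2 - 1) - 5*14, W) - M = (-12091 - 107*(1*(2 - 1) - 5*14)) - 1*21316 = (-12091 - 107*(1*1 - 70)) - 21316 = (-12091 - 107*(1 - 70)) - 21316 = (-12091 - 107*(-69)) - 21316 = (-12091 + 7383) - 21316 = -4708 - 21316 = -26024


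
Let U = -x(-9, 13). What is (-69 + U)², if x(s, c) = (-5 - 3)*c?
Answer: 1225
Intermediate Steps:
x(s, c) = -8*c
U = 104 (U = -(-8)*13 = -1*(-104) = 104)
(-69 + U)² = (-69 + 104)² = 35² = 1225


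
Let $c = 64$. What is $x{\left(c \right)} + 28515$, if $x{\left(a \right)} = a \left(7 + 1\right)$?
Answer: $29027$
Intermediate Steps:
$x{\left(a \right)} = 8 a$ ($x{\left(a \right)} = a 8 = 8 a$)
$x{\left(c \right)} + 28515 = 8 \cdot 64 + 28515 = 512 + 28515 = 29027$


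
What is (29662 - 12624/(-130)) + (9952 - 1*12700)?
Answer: 1755722/65 ≈ 27011.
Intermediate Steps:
(29662 - 12624/(-130)) + (9952 - 1*12700) = (29662 - 12624*(-1/130)) + (9952 - 12700) = (29662 + 6312/65) - 2748 = 1934342/65 - 2748 = 1755722/65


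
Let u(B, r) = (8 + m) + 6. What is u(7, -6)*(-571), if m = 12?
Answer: -14846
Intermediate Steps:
u(B, r) = 26 (u(B, r) = (8 + 12) + 6 = 20 + 6 = 26)
u(7, -6)*(-571) = 26*(-571) = -14846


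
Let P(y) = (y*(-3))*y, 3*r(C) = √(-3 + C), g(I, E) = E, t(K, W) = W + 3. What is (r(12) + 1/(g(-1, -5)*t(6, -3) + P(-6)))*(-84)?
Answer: -749/9 ≈ -83.222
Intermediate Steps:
t(K, W) = 3 + W
r(C) = √(-3 + C)/3
P(y) = -3*y² (P(y) = (-3*y)*y = -3*y²)
(r(12) + 1/(g(-1, -5)*t(6, -3) + P(-6)))*(-84) = (√(-3 + 12)/3 + 1/(-5*(3 - 3) - 3*(-6)²))*(-84) = (√9/3 + 1/(-5*0 - 3*36))*(-84) = ((⅓)*3 + 1/(0 - 108))*(-84) = (1 + 1/(-108))*(-84) = (1 - 1/108)*(-84) = (107/108)*(-84) = -749/9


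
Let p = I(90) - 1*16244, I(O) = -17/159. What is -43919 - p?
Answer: -4400308/159 ≈ -27675.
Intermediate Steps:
I(O) = -17/159 (I(O) = -17*1/159 = -17/159)
p = -2582813/159 (p = -17/159 - 1*16244 = -17/159 - 16244 = -2582813/159 ≈ -16244.)
-43919 - p = -43919 - 1*(-2582813/159) = -43919 + 2582813/159 = -4400308/159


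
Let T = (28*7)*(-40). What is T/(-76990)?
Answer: 784/7699 ≈ 0.10183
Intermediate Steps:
T = -7840 (T = 196*(-40) = -7840)
T/(-76990) = -7840/(-76990) = -7840*(-1/76990) = 784/7699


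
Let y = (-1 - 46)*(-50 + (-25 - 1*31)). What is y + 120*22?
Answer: 7622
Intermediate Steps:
y = 4982 (y = -47*(-50 + (-25 - 31)) = -47*(-50 - 56) = -47*(-106) = 4982)
y + 120*22 = 4982 + 120*22 = 4982 + 2640 = 7622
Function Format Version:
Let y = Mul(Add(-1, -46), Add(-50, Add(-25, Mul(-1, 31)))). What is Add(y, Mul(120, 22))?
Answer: 7622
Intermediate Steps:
y = 4982 (y = Mul(-47, Add(-50, Add(-25, -31))) = Mul(-47, Add(-50, -56)) = Mul(-47, -106) = 4982)
Add(y, Mul(120, 22)) = Add(4982, Mul(120, 22)) = Add(4982, 2640) = 7622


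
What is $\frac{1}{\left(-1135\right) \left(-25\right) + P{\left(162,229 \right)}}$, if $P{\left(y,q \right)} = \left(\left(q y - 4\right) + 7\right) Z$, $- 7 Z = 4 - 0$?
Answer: $\frac{7}{50221} \approx 0.00013938$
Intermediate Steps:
$Z = - \frac{4}{7}$ ($Z = - \frac{4 - 0}{7} = - \frac{4 + 0}{7} = \left(- \frac{1}{7}\right) 4 = - \frac{4}{7} \approx -0.57143$)
$P{\left(y,q \right)} = - \frac{12}{7} - \frac{4 q y}{7}$ ($P{\left(y,q \right)} = \left(\left(q y - 4\right) + 7\right) \left(- \frac{4}{7}\right) = \left(\left(-4 + q y\right) + 7\right) \left(- \frac{4}{7}\right) = \left(3 + q y\right) \left(- \frac{4}{7}\right) = - \frac{12}{7} - \frac{4 q y}{7}$)
$\frac{1}{\left(-1135\right) \left(-25\right) + P{\left(162,229 \right)}} = \frac{1}{\left(-1135\right) \left(-25\right) - \left(\frac{12}{7} + \frac{916}{7} \cdot 162\right)} = \frac{1}{28375 - \frac{148404}{7}} = \frac{1}{\frac{50221}{7}} = \frac{7}{50221}$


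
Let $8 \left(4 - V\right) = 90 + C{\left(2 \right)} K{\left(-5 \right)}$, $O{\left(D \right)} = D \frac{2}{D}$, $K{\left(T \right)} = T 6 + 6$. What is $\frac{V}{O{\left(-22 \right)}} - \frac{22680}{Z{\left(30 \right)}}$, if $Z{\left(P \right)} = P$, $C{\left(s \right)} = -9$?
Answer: $- \frac{6185}{8} \approx -773.13$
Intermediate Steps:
$K{\left(T \right)} = 6 + 6 T$ ($K{\left(T \right)} = 6 T + 6 = 6 + 6 T$)
$O{\left(D \right)} = 2$
$V = - \frac{137}{4}$ ($V = 4 - \frac{90 - 9 \left(6 + 6 \left(-5\right)\right)}{8} = 4 - \frac{90 - 9 \left(6 - 30\right)}{8} = 4 - \frac{90 - -216}{8} = 4 - \frac{90 + 216}{8} = 4 - \frac{153}{4} = - \frac{137}{4} \approx -34.25$)
$\frac{V}{O{\left(-22 \right)}} - \frac{22680}{Z{\left(30 \right)}} = - \frac{137}{4 \cdot 2} - \frac{22680}{30} = \left(- \frac{137}{4}\right) \frac{1}{2} - 756 = - \frac{137}{8} - 756 = - \frac{6185}{8}$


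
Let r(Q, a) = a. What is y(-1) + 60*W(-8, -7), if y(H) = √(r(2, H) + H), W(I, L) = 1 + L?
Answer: -360 + I*√2 ≈ -360.0 + 1.4142*I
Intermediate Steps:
y(H) = √2*√H (y(H) = √(H + H) = √(2*H) = √2*√H)
y(-1) + 60*W(-8, -7) = √2*√(-1) + 60*(1 - 7) = √2*I + 60*(-6) = I*√2 - 360 = -360 + I*√2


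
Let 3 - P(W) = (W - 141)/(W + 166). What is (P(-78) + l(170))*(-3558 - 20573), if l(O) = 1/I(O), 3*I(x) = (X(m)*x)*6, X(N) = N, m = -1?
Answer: -990167323/7480 ≈ -1.3238e+5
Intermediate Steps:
P(W) = 3 - (-141 + W)/(166 + W) (P(W) = 3 - (W - 141)/(W + 166) = 3 - (-141 + W)/(166 + W))
I(x) = -2*x (I(x) = (-x*6)/3 = (-6*x)/3 = -2*x)
l(O) = -1/(2*O) (l(O) = 1/(-2*O) = -1/(2*O))
(P(-78) + l(170))*(-3558 - 20573) = ((639 + 2*(-78))/(166 - 78) - ½/170)*(-3558 - 20573) = ((639 - 156)/88 - ½*1/170)*(-24131) = ((1/88)*483 - 1/340)*(-24131) = (483/88 - 1/340)*(-24131) = (41033/7480)*(-24131) = -990167323/7480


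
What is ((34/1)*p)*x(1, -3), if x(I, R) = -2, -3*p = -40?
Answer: -2720/3 ≈ -906.67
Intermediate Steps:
p = 40/3 (p = -⅓*(-40) = 40/3 ≈ 13.333)
((34/1)*p)*x(1, -3) = ((34/1)*(40/3))*(-2) = ((34*1)*(40/3))*(-2) = (34*(40/3))*(-2) = (1360/3)*(-2) = -2720/3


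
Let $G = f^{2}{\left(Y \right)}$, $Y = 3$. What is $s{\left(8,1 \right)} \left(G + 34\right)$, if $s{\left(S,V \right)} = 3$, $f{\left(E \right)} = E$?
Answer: $129$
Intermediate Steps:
$G = 9$ ($G = 3^{2} = 9$)
$s{\left(8,1 \right)} \left(G + 34\right) = 3 \left(9 + 34\right) = 3 \cdot 43 = 129$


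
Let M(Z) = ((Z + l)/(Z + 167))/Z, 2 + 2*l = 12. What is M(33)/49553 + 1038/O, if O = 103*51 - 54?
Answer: 56579648327/283388651700 ≈ 0.19965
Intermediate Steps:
l = 5 (l = -1 + (½)*12 = -1 + 6 = 5)
O = 5199 (O = 5253 - 54 = 5199)
M(Z) = (5 + Z)/(Z*(167 + Z)) (M(Z) = ((Z + 5)/(Z + 167))/Z = ((5 + Z)/(167 + Z))/Z = (5 + Z)/(Z*(167 + Z)))
M(33)/49553 + 1038/O = ((5 + 33)/(33*(167 + 33)))/49553 + 1038/5199 = ((1/33)*38/200)*(1/49553) + 1038*(1/5199) = ((1/33)*(1/200)*38)*(1/49553) + 346/1733 = (19/3300)*(1/49553) + 346/1733 = 19/163524900 + 346/1733 = 56579648327/283388651700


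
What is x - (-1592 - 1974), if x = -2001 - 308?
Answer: 1257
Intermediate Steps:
x = -2309
x - (-1592 - 1974) = -2309 - (-1592 - 1974) = -2309 - 1*(-3566) = -2309 + 3566 = 1257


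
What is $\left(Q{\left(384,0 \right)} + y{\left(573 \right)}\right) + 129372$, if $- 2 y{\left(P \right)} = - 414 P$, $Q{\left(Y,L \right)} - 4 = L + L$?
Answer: $247987$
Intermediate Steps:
$Q{\left(Y,L \right)} = 4 + 2 L$ ($Q{\left(Y,L \right)} = 4 + \left(L + L\right) = 4 + 2 L$)
$y{\left(P \right)} = 207 P$ ($y{\left(P \right)} = - \frac{\left(-414\right) P}{2} = 207 P$)
$\left(Q{\left(384,0 \right)} + y{\left(573 \right)}\right) + 129372 = \left(\left(4 + 2 \cdot 0\right) + 207 \cdot 573\right) + 129372 = \left(\left(4 + 0\right) + 118611\right) + 129372 = \left(4 + 118611\right) + 129372 = 118615 + 129372 = 247987$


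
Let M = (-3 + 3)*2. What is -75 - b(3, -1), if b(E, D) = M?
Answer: -75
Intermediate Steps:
M = 0 (M = 0*2 = 0)
b(E, D) = 0
-75 - b(3, -1) = -75 - 1*0 = -75 + 0 = -75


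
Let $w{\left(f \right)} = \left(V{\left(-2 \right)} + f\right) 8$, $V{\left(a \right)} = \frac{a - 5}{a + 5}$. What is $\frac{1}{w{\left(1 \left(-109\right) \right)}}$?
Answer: $- \frac{3}{2672} \approx -0.0011228$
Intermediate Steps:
$V{\left(a \right)} = \frac{-5 + a}{5 + a}$
$w{\left(f \right)} = - \frac{56}{3} + 8 f$ ($w{\left(f \right)} = \left(\frac{-5 - 2}{5 - 2} + f\right) 8 = \left(\frac{1}{3} \left(-7\right) + f\right) 8 = \left(- \frac{7}{3} + f\right) 8 = - \frac{56}{3} + 8 f$)
$\frac{1}{w{\left(1 \left(-109\right) \right)}} = \frac{1}{- \frac{56}{3} + 8 \cdot 1 \left(-109\right)} = \frac{1}{- \frac{56}{3} + 8 \left(-109\right)} = \frac{1}{- \frac{56}{3} - 872} = \frac{1}{- \frac{2672}{3}} = - \frac{3}{2672}$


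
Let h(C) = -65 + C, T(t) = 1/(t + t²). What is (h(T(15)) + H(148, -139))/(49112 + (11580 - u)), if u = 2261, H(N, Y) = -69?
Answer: -32159/14023440 ≈ -0.0022932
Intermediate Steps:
(h(T(15)) + H(148, -139))/(49112 + (11580 - u)) = ((-65 + 1/(15*(1 + 15))) - 69)/(49112 + (11580 - 1*2261)) = ((-65 + (1/15)/16) - 69)/(49112 + (11580 - 2261)) = ((-65 + (1/15)*(1/16)) - 69)/(49112 + 9319) = ((-65 + 1/240) - 69)/58431 = (-15599/240 - 69)*(1/58431) = -32159/240*1/58431 = -32159/14023440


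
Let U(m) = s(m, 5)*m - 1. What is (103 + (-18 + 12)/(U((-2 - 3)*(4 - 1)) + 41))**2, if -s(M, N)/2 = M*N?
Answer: 12954537124/1221025 ≈ 10610.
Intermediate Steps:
s(M, N) = -2*M*N
U(m) = -1 - 10*m**2 (U(m) = (-2*m*5)*m - 1 = (-10*m)*m - 1 = -10*m**2 - 1 = -1 - 10*m**2)
(103 + (-18 + 12)/(U((-2 - 3)*(4 - 1)) + 41))**2 = (103 + (-18 + 12)/((-1 - 10*(-2 - 3)**2*(4 - 1)**2) + 41))**2 = (103 - 6/((-1 - 10*(-5*3)**2) + 41))**2 = (103 - 6/((-1 - 10*(-15)**2) + 41))**2 = (103 - 6/((-1 - 10*225) + 41))**2 = (103 - 6/((-1 - 2250) + 41))**2 = (103 - 6/(-2251 + 41))**2 = (103 - 6/(-2210))**2 = (103 - 6*(-1/2210))**2 = (103 + 3/1105)**2 = (113818/1105)**2 = 12954537124/1221025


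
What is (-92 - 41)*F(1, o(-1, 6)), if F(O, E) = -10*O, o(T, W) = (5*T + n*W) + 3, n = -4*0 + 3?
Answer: 1330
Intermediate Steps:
n = 3 (n = 0 + 3 = 3)
o(T, W) = 3 + 3*W + 5*T (o(T, W) = (5*T + 3*W) + 3 = (3*W + 5*T) + 3 = 3 + 3*W + 5*T)
(-92 - 41)*F(1, o(-1, 6)) = (-92 - 41)*(-10*1) = -133*(-10) = 1330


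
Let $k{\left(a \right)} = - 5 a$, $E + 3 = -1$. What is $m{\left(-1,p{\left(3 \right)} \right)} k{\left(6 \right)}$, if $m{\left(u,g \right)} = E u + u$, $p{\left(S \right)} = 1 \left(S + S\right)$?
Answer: $-90$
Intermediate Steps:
$E = -4$ ($E = -3 - 1 = -4$)
$p{\left(S \right)} = 2 S$ ($p{\left(S \right)} = 1 \cdot 2 S = 2 S$)
$m{\left(u,g \right)} = - 3 u$ ($m{\left(u,g \right)} = - 4 u + u = - 3 u$)
$m{\left(-1,p{\left(3 \right)} \right)} k{\left(6 \right)} = \left(-3\right) \left(-1\right) \left(\left(-5\right) 6\right) = 3 \left(-30\right) = -90$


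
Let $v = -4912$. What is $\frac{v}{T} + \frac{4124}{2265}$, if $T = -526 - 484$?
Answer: $\frac{1529092}{228765} \approx 6.6841$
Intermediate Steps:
$T = -1010$ ($T = -526 - 484 = -1010$)
$\frac{v}{T} + \frac{4124}{2265} = - \frac{4912}{-1010} + \frac{4124}{2265} = \left(-4912\right) \left(- \frac{1}{1010}\right) + 4124 \cdot \frac{1}{2265} = \frac{2456}{505} + \frac{4124}{2265} = \frac{1529092}{228765}$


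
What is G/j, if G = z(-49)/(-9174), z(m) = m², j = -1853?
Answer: 2401/16999422 ≈ 0.00014124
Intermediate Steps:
G = -2401/9174 (G = (-49)²/(-9174) = 2401*(-1/9174) = -2401/9174 ≈ -0.26172)
G/j = -2401/9174/(-1853) = -2401/9174*(-1/1853) = 2401/16999422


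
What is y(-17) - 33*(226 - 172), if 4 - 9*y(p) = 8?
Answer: -16042/9 ≈ -1782.4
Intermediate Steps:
y(p) = -4/9 (y(p) = 4/9 - ⅑*8 = 4/9 - 8/9 = -4/9)
y(-17) - 33*(226 - 172) = -4/9 - 33*(226 - 172) = -4/9 - 33*54 = -4/9 - 1782 = -16042/9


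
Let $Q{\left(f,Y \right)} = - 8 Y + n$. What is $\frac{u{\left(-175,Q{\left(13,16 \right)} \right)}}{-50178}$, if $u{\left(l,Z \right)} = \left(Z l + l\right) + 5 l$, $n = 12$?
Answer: $- \frac{9625}{25089} \approx -0.38363$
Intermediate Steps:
$Q{\left(f,Y \right)} = 12 - 8 Y$ ($Q{\left(f,Y \right)} = - 8 Y + 12 = 12 - 8 Y$)
$u{\left(l,Z \right)} = 6 l + Z l$ ($u{\left(l,Z \right)} = \left(l + Z l\right) + 5 l = 6 l + Z l$)
$\frac{u{\left(-175,Q{\left(13,16 \right)} \right)}}{-50178} = \frac{\left(-175\right) \left(6 + \left(12 - 128\right)\right)}{-50178} = - 175 \left(6 + \left(12 - 128\right)\right) \left(- \frac{1}{50178}\right) = - 175 \left(6 - 116\right) \left(- \frac{1}{50178}\right) = \left(-175\right) \left(-110\right) \left(- \frac{1}{50178}\right) = 19250 \left(- \frac{1}{50178}\right) = - \frac{9625}{25089}$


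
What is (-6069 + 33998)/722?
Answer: 27929/722 ≈ 38.683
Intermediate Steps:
(-6069 + 33998)/722 = 27929*(1/722) = 27929/722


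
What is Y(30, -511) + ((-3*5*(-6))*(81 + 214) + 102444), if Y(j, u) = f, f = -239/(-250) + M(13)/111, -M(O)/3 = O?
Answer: 1193200093/9250 ≈ 1.2899e+5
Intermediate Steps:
M(O) = -3*O
f = 5593/9250 (f = -239/(-250) - 3*13/111 = -239*(-1/250) - 39*1/111 = 239/250 - 13/37 = 5593/9250 ≈ 0.60465)
Y(j, u) = 5593/9250
Y(30, -511) + ((-3*5*(-6))*(81 + 214) + 102444) = 5593/9250 + ((-3*5*(-6))*(81 + 214) + 102444) = 5593/9250 + (-15*(-6)*295 + 102444) = 5593/9250 + (90*295 + 102444) = 5593/9250 + (26550 + 102444) = 5593/9250 + 128994 = 1193200093/9250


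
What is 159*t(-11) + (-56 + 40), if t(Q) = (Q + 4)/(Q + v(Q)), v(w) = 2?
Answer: 323/3 ≈ 107.67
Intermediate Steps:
t(Q) = (4 + Q)/(2 + Q) (t(Q) = (Q + 4)/(Q + 2) = (4 + Q)/(2 + Q))
159*t(-11) + (-56 + 40) = 159*((4 - 11)/(2 - 11)) + (-56 + 40) = 159*(-7/(-9)) - 16 = 159*(-1/9*(-7)) - 16 = 159*(7/9) - 16 = 371/3 - 16 = 323/3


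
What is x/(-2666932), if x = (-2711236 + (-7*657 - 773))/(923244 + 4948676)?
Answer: 42447/244687677335 ≈ 1.7347e-7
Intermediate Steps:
x = -169788/366995 (x = (-2711236 + (-4599 - 773))/5871920 = (-2711236 - 5372)*(1/5871920) = -2716608*1/5871920 = -169788/366995 ≈ -0.46264)
x/(-2666932) = -169788/366995/(-2666932) = -169788/366995*(-1/2666932) = 42447/244687677335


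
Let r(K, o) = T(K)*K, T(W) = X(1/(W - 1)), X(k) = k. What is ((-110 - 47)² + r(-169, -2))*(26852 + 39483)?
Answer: 55595350233/34 ≈ 1.6352e+9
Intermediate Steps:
T(W) = 1/(-1 + W) (T(W) = 1/(W - 1) = 1/(-1 + W))
r(K, o) = K/(-1 + K)
((-110 - 47)² + r(-169, -2))*(26852 + 39483) = ((-110 - 47)² - 169/(-1 - 169))*(26852 + 39483) = ((-157)² - 169/(-170))*66335 = (24649 - 169*(-1/170))*66335 = (24649 + 169/170)*66335 = (4190499/170)*66335 = 55595350233/34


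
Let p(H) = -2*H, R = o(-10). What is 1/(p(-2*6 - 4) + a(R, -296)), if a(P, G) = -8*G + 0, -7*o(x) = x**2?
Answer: 1/2400 ≈ 0.00041667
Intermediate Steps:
o(x) = -x**2/7
R = -100/7 (R = -1/7*(-10)**2 = -1/7*100 = -100/7 ≈ -14.286)
a(P, G) = -8*G
1/(p(-2*6 - 4) + a(R, -296)) = 1/(-2*(-2*6 - 4) - 8*(-296)) = 1/(-2*(-12 - 4) + 2368) = 1/(-2*(-16) + 2368) = 1/(32 + 2368) = 1/2400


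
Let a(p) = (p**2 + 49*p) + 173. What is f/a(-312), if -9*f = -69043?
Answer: 69043/740061 ≈ 0.093294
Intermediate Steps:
f = 69043/9 (f = -1/9*(-69043) = 69043/9 ≈ 7671.4)
a(p) = 173 + p**2 + 49*p
f/a(-312) = 69043/(9*(173 + (-312)**2 + 49*(-312))) = 69043/(9*(173 + 97344 - 15288)) = (69043/9)/82229 = (69043/9)*(1/82229) = 69043/740061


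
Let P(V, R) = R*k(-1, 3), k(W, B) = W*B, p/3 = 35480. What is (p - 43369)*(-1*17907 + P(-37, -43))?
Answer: -1121276238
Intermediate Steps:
p = 106440 (p = 3*35480 = 106440)
k(W, B) = B*W
P(V, R) = -3*R (P(V, R) = R*(3*(-1)) = R*(-3) = -3*R)
(p - 43369)*(-1*17907 + P(-37, -43)) = (106440 - 43369)*(-1*17907 - 3*(-43)) = 63071*(-17907 + 129) = 63071*(-17778) = -1121276238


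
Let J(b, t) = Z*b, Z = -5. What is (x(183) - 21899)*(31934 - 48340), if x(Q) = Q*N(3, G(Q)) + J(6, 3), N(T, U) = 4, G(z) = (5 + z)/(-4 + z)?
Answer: 347757982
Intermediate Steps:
J(b, t) = -5*b
G(z) = (5 + z)/(-4 + z)
x(Q) = -30 + 4*Q (x(Q) = Q*4 - 5*6 = 4*Q - 30 = -30 + 4*Q)
(x(183) - 21899)*(31934 - 48340) = ((-30 + 4*183) - 21899)*(31934 - 48340) = ((-30 + 732) - 21899)*(-16406) = (702 - 21899)*(-16406) = -21197*(-16406) = 347757982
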